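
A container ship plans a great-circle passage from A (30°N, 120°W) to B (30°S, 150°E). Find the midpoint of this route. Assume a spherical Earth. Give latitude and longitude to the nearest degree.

≈ (0°N, 165°W)

Write both endpoints as unit vectors p₁, p₂ with components (cos φ cos λ, cos φ sin λ, sin φ).
The central angle between the endpoints is δ = arccos(p₁·p₂) ≈ 1.823 rad (104.5°).
Interpolate at f = 1/2 with slerp weights a = sin((1−f)δ)/sin δ ≈ 0.816, b = sin(fδ)/sin δ ≈ 0.816.
p = a·p₁ + b·p₂ ≈ (-0.966, -0.259, 0.000); φ = arcsin(p_z) ≈ 0.00°, λ = atan2(p_y, p_x) ≈ -165.00°.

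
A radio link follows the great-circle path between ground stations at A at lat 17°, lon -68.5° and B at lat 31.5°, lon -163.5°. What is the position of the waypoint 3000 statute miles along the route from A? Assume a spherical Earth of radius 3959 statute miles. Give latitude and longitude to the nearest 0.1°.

From cos δ = sin φ₁ sin φ₂ + cos φ₁ cos φ₂ cos Δλ, the central angle is δ ≈ 1.489 rad (85.3°). The total great-circle distance is δ·R ≈ 1.489 × 3959 ≈ 5895 mi, so the target fraction is f = 3000/5895 ≈ 0.509.
Interpolate at f ≈ 0.509 with slerp weights a = sin((1−f)δ)/sin δ ≈ 0.670, b = sin(fδ)/sin δ ≈ 0.690.
p = a·p₁ + b·p₂ ≈ (-0.329, -0.763, 0.556); φ = arcsin(p_z) ≈ 33.79°, λ = atan2(p_y, p_x) ≈ -113.32°.

≈ lat 33.8°, lon -113.3°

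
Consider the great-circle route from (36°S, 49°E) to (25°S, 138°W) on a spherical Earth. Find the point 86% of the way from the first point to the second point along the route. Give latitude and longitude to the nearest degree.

≈ (41°S, 140°W)

Write both endpoints as unit vectors p₁, p₂ with components (cos φ cos λ, cos φ sin λ, sin φ).
The central angle between the endpoints is δ = arccos(p₁·p₂) ≈ 2.071 rad (118.6°).
Interpolate at f = 0.86 with slerp weights a = sin((1−f)δ)/sin δ ≈ 0.326, b = sin(fδ)/sin δ ≈ 1.114.
p = a·p₁ + b·p₂ ≈ (-0.578, -0.477, -0.662); φ = arcsin(p_z) ≈ -41.48°, λ = atan2(p_y, p_x) ≈ -140.46°.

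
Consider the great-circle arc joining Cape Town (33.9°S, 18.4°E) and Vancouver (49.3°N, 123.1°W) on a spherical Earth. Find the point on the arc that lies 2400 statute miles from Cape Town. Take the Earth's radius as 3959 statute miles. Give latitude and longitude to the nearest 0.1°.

Convert each endpoint to a unit vector on the sphere (x = cos φ cos λ, y = cos φ sin λ, z = sin φ).
The central angle between the endpoints is δ = arccos(p₁·p₂) ≈ 2.580 rad (147.8°). The total great-circle distance is δ·R ≈ 2.580 × 3959 ≈ 10214 mi, so the target fraction is f = 2400/10214 ≈ 0.235.
Interpolate at f ≈ 0.235 with slerp weights a = sin((1−f)δ)/sin δ ≈ 1.727, b = sin(fδ)/sin δ ≈ 1.070.
p = a·p₁ + b·p₂ ≈ (0.979, -0.132, -0.152); φ = arcsin(p_z) ≈ -8.76°, λ = atan2(p_y, p_x) ≈ -7.67°.

≈ 8.8°S, 7.7°W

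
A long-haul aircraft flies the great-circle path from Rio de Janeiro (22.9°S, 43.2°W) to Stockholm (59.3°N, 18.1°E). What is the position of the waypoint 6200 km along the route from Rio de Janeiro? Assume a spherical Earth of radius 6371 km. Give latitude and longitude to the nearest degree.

≈ 27°N, 18°W

From cos δ = sin φ₁ sin φ₂ + cos φ₁ cos φ₂ cos Δλ, the central angle is δ ≈ 1.680 rad (96.2°). The total great-circle distance is δ·R ≈ 1.680 × 6371 ≈ 10702 km, so the target fraction is f = 6200/10702 ≈ 0.579.
Interpolate at f ≈ 0.579 with slerp weights a = sin((1−f)δ)/sin δ ≈ 0.653, b = sin(fδ)/sin δ ≈ 0.832.
p = a·p₁ + b·p₂ ≈ (0.842, -0.280, 0.461); φ = arcsin(p_z) ≈ 27.45°, λ = atan2(p_y, p_x) ≈ -18.39°.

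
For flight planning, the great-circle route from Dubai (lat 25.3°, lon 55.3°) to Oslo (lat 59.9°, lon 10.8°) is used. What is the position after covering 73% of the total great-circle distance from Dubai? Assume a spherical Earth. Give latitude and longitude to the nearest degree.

Write both endpoints as unit vectors p₁, p₂ with components (cos φ cos λ, cos φ sin λ, sin φ).
The central angle between the endpoints is δ = arccos(p₁·p₂) ≈ 0.805 rad (46.1°).
Interpolate at f = 0.73 with slerp weights a = sin((1−f)δ)/sin δ ≈ 0.299, b = sin(fδ)/sin δ ≈ 0.769.
p = a·p₁ + b·p₂ ≈ (0.533, 0.295, 0.793); φ = arcsin(p_z) ≈ 52.49°, λ = atan2(p_y, p_x) ≈ 28.94°.

≈ lat 52°, lon 29°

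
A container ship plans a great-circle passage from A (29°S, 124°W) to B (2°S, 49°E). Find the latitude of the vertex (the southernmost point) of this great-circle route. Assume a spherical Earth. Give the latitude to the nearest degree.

≈ 78°S

The great circle lies in the plane with unit normal n̂ = (p₁ × p₂)/|p₁ × p₂|.
Here n̂_z ≈ +0.203; the vertex latitude is φ_max = arccos|n̂_z| ≈ 78.3°.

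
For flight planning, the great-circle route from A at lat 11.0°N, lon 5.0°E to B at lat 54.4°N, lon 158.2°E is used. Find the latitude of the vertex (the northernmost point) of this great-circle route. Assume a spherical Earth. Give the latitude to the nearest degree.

≈ 74°N

The great circle lies in the plane with unit normal n̂ = (p₁ × p₂)/|p₁ × p₂|.
Here n̂_z ≈ +0.276; the vertex latitude is φ_max = arccos|n̂_z| ≈ 74.0°.
Check via Clairaut: cos φ_max = |cos φ₁| · sin C = cos(11.0°)·sin(16.3°) ≈ 0.276, again giving ≈ 74.0°.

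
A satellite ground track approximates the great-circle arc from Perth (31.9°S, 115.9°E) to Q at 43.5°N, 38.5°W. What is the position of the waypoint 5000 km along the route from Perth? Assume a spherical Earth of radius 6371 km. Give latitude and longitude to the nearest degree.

≈ 1°S, 82°E

From cos δ = sin φ₁ sin φ₂ + cos φ₁ cos φ₂ cos Δλ, the central angle is δ ≈ 2.737 rad (156.8°). The total great-circle distance is δ·R ≈ 2.737 × 6371 ≈ 17435 km, so the target fraction is f = 5000/17435 ≈ 0.287.
Interpolate at f ≈ 0.287 with slerp weights a = sin((1−f)δ)/sin δ ≈ 2.356, b = sin(fδ)/sin δ ≈ 1.794.
p = a·p₁ + b·p₂ ≈ (0.145, 0.989, -0.010); φ = arcsin(p_z) ≈ -0.59°, λ = atan2(p_y, p_x) ≈ 81.69°.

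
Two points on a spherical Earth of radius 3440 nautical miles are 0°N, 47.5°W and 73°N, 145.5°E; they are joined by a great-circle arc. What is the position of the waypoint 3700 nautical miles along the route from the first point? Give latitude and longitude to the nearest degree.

≈ 61°N, 55°W

The haversine formula gives a central angle δ ≈ 1.860 rad (106.6°) between the endpoints. The total great-circle distance is δ·R ≈ 1.860 × 3440 ≈ 6397 nmi, so the target fraction is f = 3700/6397 ≈ 0.578.
Interpolate at f ≈ 0.578 with slerp weights a = sin((1−f)δ)/sin δ ≈ 0.737, b = sin(fδ)/sin δ ≈ 0.918.
p = a·p₁ + b·p₂ ≈ (0.277, -0.391, 0.878); φ = arcsin(p_z) ≈ 61.38°, λ = atan2(p_y, p_x) ≈ -54.74°.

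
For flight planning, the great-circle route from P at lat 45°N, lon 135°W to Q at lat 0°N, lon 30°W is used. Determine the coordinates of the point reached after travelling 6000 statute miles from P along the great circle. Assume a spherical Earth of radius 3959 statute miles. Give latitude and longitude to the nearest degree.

Write both endpoints as unit vectors p₁, p₂ with components (cos φ cos λ, cos φ sin λ, sin φ).
The central angle between the endpoints is δ = arccos(p₁·p₂) ≈ 1.755 rad (100.5°). The total great-circle distance is δ·R ≈ 1.755 × 3959 ≈ 6947 mi, so the target fraction is f = 6000/6947 ≈ 0.864.
Interpolate at f ≈ 0.864 with slerp weights a = sin((1−f)δ)/sin δ ≈ 0.241, b = sin(fδ)/sin δ ≈ 1.016.
p = a·p₁ + b·p₂ ≈ (0.759, -0.628, 0.170); φ = arcsin(p_z) ≈ 9.82°, λ = atan2(p_y, p_x) ≈ -39.62°.

≈ lat 10°N, lon 40°W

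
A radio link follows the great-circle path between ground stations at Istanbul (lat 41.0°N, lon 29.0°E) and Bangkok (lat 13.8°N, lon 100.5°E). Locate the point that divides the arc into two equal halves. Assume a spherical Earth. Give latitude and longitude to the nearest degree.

≈ lat 32°N, lon 70°E

From cos δ = sin φ₁ sin φ₂ + cos φ₁ cos φ₂ cos Δλ, the central angle is δ ≈ 1.171 rad (67.1°).
Interpolate at f = 1/2 with slerp weights a = sin((1−f)δ)/sin δ ≈ 0.600, b = sin(fδ)/sin δ ≈ 0.600.
p = a·p₁ + b·p₂ ≈ (0.290, 0.792, 0.537); φ = arcsin(p_z) ≈ 32.46°, λ = atan2(p_y, p_x) ≈ 69.91°.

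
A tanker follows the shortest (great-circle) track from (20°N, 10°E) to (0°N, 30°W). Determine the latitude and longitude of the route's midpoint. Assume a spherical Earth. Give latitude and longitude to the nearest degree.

Write both endpoints as unit vectors p₁, p₂ with components (cos φ cos λ, cos φ sin λ, sin φ).
The central angle between the endpoints is δ = arccos(p₁·p₂) ≈ 0.767 rad (44.0°).
Interpolate at f = 1/2 with slerp weights a = sin((1−f)δ)/sin δ ≈ 0.539, b = sin(fδ)/sin δ ≈ 0.539.
p = a·p₁ + b·p₂ ≈ (0.966, -0.182, 0.184); φ = arcsin(p_z) ≈ 10.63°, λ = atan2(p_y, p_x) ≈ -10.65°.

≈ (11°N, 11°W)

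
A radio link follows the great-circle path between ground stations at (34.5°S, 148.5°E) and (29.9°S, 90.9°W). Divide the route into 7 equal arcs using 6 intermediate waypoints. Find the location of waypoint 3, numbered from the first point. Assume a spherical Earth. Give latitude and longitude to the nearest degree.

≈ (52°S, 160°W)

Convert each endpoint to a unit vector on the sphere (x = cos φ cos λ, y = cos φ sin λ, z = sin φ).
The central angle between the endpoints is δ = arccos(p₁·p₂) ≈ 1.652 rad (94.7°).
Interpolate at f = 3/7 with slerp weights a = sin((1−f)δ)/sin δ ≈ 0.813, b = sin(fδ)/sin δ ≈ 0.653.
p = a·p₁ + b·p₂ ≈ (-0.580, -0.216, -0.786); φ = arcsin(p_z) ≈ -51.78°, λ = atan2(p_y, p_x) ≈ -159.60°.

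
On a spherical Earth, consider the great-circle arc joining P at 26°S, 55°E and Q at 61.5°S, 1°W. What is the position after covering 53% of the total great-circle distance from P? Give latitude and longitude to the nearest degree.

≈ 48°S, 35°E

Write both endpoints as unit vectors p₁, p₂ with components (cos φ cos λ, cos φ sin λ, sin φ).
The central angle between the endpoints is δ = arccos(p₁·p₂) ≈ 0.896 rad (51.3°).
Interpolate at f = 0.53 with slerp weights a = sin((1−f)δ)/sin δ ≈ 0.523, b = sin(fδ)/sin δ ≈ 0.586.
p = a·p₁ + b·p₂ ≈ (0.549, 0.381, -0.744); φ = arcsin(p_z) ≈ -48.08°, λ = atan2(p_y, p_x) ≈ 34.72°.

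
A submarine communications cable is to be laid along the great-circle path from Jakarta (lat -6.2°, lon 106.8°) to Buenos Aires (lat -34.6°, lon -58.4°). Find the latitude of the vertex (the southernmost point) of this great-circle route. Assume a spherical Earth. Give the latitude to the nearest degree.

The great circle lies in the plane with unit normal n̂ = (p₁ × p₂)/|p₁ × p₂|.
Here n̂_z ≈ -0.306; the vertex latitude is φ_max = arccos|n̂_z| ≈ 72.2°.

≈ -72°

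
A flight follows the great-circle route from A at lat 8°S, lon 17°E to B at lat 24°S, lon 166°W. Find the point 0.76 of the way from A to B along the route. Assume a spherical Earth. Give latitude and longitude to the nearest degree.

≈ lat 59°S, lon 172°W

From cos δ = sin φ₁ sin φ₂ + cos φ₁ cos φ₂ cos Δλ, the central angle is δ ≈ 2.581 rad (147.9°).
Interpolate at f = 0.76 with slerp weights a = sin((1−f)δ)/sin δ ≈ 1.091, b = sin(fδ)/sin δ ≈ 1.738.
p = a·p₁ + b·p₂ ≈ (-0.507, -0.068, -0.859); φ = arcsin(p_z) ≈ -59.20°, λ = atan2(p_y, p_x) ≈ -172.34°.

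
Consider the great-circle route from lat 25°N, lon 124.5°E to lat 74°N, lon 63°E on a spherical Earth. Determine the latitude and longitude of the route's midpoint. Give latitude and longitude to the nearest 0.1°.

Convert each endpoint to a unit vector on the sphere (x = cos φ cos λ, y = cos φ sin λ, z = sin φ).
The central angle between the endpoints is δ = arccos(p₁·p₂) ≈ 1.018 rad (58.3°).
Interpolate at f = 1/2 with slerp weights a = sin((1−f)δ)/sin δ ≈ 0.573, b = sin(fδ)/sin δ ≈ 0.573.
p = a·p₁ + b·p₂ ≈ (-0.222, 0.568, 0.792); φ = arcsin(p_z) ≈ 52.40°, λ = atan2(p_y, p_x) ≈ 111.36°.

≈ lat 52.4°N, lon 111.4°E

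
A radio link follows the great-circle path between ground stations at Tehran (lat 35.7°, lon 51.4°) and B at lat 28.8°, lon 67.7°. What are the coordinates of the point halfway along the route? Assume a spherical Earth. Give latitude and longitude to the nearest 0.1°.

≈ lat 32.5°, lon 59.9°

Write both endpoints as unit vectors p₁, p₂ with components (cos φ cos λ, cos φ sin λ, sin φ).
The central angle between the endpoints is δ = arccos(p₁·p₂) ≈ 0.269 rad (15.4°).
Interpolate at f = 1/2 with slerp weights a = sin((1−f)δ)/sin δ ≈ 0.505, b = sin(fδ)/sin δ ≈ 0.505.
p = a·p₁ + b·p₂ ≈ (0.423, 0.729, 0.537); φ = arcsin(p_z) ≈ 32.51°, λ = atan2(p_y, p_x) ≈ 59.86°.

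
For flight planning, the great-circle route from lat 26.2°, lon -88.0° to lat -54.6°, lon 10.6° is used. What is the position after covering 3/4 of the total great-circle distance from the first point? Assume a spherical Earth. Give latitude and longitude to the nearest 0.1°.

Write both endpoints as unit vectors p₁, p₂ with components (cos φ cos λ, cos φ sin λ, sin φ).
The central angle between the endpoints is δ = arccos(p₁·p₂) ≈ 2.024 rad (116.0°).
Interpolate at f = 3/4 with slerp weights a = sin((1−f)δ)/sin δ ≈ 0.539, b = sin(fδ)/sin δ ≈ 1.111.
p = a·p₁ + b·p₂ ≈ (0.649, -0.365, -0.667); φ = arcsin(p_z) ≈ -41.86°, λ = atan2(p_y, p_x) ≈ -29.34°.

≈ lat -41.9°, lon -29.3°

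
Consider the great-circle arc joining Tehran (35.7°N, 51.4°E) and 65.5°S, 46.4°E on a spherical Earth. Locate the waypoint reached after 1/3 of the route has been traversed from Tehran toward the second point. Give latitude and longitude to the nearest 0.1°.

Convert each endpoint to a unit vector on the sphere (x = cos φ cos λ, y = cos φ sin λ, z = sin φ).
The central angle between the endpoints is δ = arccos(p₁·p₂) ≈ 1.768 rad (101.3°).
Interpolate at f = 1/3 with slerp weights a = sin((1−f)δ)/sin δ ≈ 0.942, b = sin(fδ)/sin δ ≈ 0.567.
p = a·p₁ + b·p₂ ≈ (0.639, 0.768, 0.034); φ = arcsin(p_z) ≈ 1.96°, λ = atan2(p_y, p_x) ≈ 50.23°.

≈ 2.0°N, 50.2°E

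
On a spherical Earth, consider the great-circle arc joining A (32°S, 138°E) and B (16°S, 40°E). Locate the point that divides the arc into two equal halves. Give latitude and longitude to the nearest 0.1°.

The haversine formula gives a central angle δ ≈ 1.538 rad (88.1°) between the endpoints.
Interpolate at f = 1/2 with slerp weights a = sin((1−f)δ)/sin δ ≈ 0.696, b = sin(fδ)/sin δ ≈ 0.696.
p = a·p₁ + b·p₂ ≈ (0.074, 0.825, -0.561); φ = arcsin(p_z) ≈ -34.09°, λ = atan2(p_y, p_x) ≈ 84.88°.

≈ (34.1°S, 84.9°E)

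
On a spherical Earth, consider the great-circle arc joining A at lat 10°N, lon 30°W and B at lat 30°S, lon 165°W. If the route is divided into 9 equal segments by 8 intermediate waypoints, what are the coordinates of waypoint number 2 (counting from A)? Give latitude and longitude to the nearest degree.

≈ lat 6°S, lon 55°W

Write both endpoints as unit vectors p₁, p₂ with components (cos φ cos λ, cos φ sin λ, sin φ).
The central angle between the endpoints is δ = arccos(p₁·p₂) ≈ 2.332 rad (133.6°).
Interpolate at f = 2/9 with slerp weights a = sin((1−f)δ)/sin δ ≈ 1.341, b = sin(fδ)/sin δ ≈ 0.684.
p = a·p₁ + b·p₂ ≈ (0.571, -0.814, -0.109); φ = arcsin(p_z) ≈ -6.28°, λ = atan2(p_y, p_x) ≈ -54.93°.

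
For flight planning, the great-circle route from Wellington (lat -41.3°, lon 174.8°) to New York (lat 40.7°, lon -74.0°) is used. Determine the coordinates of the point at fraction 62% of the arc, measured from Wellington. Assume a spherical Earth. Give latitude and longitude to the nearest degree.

From cos δ = sin φ₁ sin φ₂ + cos φ₁ cos φ₂ cos Δλ, the central angle is δ ≈ 2.261 rad (129.5°).
Interpolate at f = 0.62 with slerp weights a = sin((1−f)δ)/sin δ ≈ 0.982, b = sin(fδ)/sin δ ≈ 1.278.
p = a·p₁ + b·p₂ ≈ (-0.467, -0.864, 0.185); φ = arcsin(p_z) ≈ 10.69°, λ = atan2(p_y, p_x) ≈ -118.40°.

≈ lat 11°, lon -118°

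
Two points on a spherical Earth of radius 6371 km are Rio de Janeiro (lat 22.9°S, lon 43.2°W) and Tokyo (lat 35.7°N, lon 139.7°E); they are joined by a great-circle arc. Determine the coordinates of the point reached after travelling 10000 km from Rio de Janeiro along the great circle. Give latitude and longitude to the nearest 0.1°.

≈ lat 64.9°N, lon 68.6°W

Write both endpoints as unit vectors p₁, p₂ with components (cos φ cos λ, cos φ sin λ, sin φ).
The central angle between the endpoints is δ = arccos(p₁·p₂) ≈ 2.914 rad (167.0°). The total great-circle distance is δ·R ≈ 2.914 × 6371 ≈ 18564 km, so the target fraction is f = 10000/18564 ≈ 0.539.
Interpolate at f ≈ 0.539 with slerp weights a = sin((1−f)δ)/sin δ ≈ 4.317, b = sin(fδ)/sin δ ≈ 4.430.
p = a·p₁ + b·p₂ ≈ (0.155, -0.395, 0.905); φ = arcsin(p_z) ≈ 64.87°, λ = atan2(p_y, p_x) ≈ -68.58°.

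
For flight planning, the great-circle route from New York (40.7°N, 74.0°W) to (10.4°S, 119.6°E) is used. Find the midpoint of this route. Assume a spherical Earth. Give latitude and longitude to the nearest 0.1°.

The haversine formula gives a central angle δ ≈ 2.573 rad (147.4°) between the endpoints.
Interpolate at f = 1/2 with slerp weights a = sin((1−f)δ)/sin δ ≈ 1.782, b = sin(fδ)/sin δ ≈ 1.782.
p = a·p₁ + b·p₂ ≈ (-0.493, 0.225, 0.840); φ = arcsin(p_z) ≈ 57.16°, λ = atan2(p_y, p_x) ≈ 155.45°.

≈ (57.2°N, 155.5°E)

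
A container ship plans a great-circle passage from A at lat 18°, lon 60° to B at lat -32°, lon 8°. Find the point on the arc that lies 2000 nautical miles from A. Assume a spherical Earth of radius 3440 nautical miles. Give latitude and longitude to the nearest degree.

≈ lat -6°, lon 37°

Write both endpoints as unit vectors p₁, p₂ with components (cos φ cos λ, cos φ sin λ, sin φ).
The central angle between the endpoints is δ = arccos(p₁·p₂) ≈ 1.232 rad (70.6°). The total great-circle distance is δ·R ≈ 1.232 × 3440 ≈ 4236 nmi, so the target fraction is f = 2000/4236 ≈ 0.472.
Interpolate at f ≈ 0.472 with slerp weights a = sin((1−f)δ)/sin δ ≈ 0.642, b = sin(fδ)/sin δ ≈ 0.582.
p = a·p₁ + b·p₂ ≈ (0.794, 0.597, -0.110); φ = arcsin(p_z) ≈ -6.33°, λ = atan2(p_y, p_x) ≈ 36.95°.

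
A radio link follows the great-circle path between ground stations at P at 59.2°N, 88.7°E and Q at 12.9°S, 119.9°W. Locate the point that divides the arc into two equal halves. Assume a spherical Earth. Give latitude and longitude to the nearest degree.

≈ 48°N, 145°W

Write both endpoints as unit vectors p₁, p₂ with components (cos φ cos λ, cos φ sin λ, sin φ).
The central angle between the endpoints is δ = arccos(p₁·p₂) ≈ 2.252 rad (129.0°).
Interpolate at f = 1/2 with slerp weights a = sin((1−f)δ)/sin δ ≈ 1.162, b = sin(fδ)/sin δ ≈ 1.162.
p = a·p₁ + b·p₂ ≈ (-0.551, -0.387, 0.739); φ = arcsin(p_z) ≈ 47.64°, λ = atan2(p_y, p_x) ≈ -144.92°.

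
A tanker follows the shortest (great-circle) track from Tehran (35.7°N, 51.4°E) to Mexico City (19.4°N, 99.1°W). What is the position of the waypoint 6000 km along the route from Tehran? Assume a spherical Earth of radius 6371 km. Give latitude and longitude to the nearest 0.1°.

The haversine formula gives a central angle δ ≈ 2.063 rad (118.2°) between the endpoints. The total great-circle distance is δ·R ≈ 2.063 × 6371 ≈ 13145 km, so the target fraction is f = 6000/13145 ≈ 0.456.
Interpolate at f ≈ 0.456 with slerp weights a = sin((1−f)δ)/sin δ ≈ 1.022, b = sin(fδ)/sin δ ≈ 0.918.
p = a·p₁ + b·p₂ ≈ (0.381, -0.206, 0.901); φ = arcsin(p_z) ≈ 64.34°, λ = atan2(p_y, p_x) ≈ -28.38°.

≈ 64.3°N, 28.4°W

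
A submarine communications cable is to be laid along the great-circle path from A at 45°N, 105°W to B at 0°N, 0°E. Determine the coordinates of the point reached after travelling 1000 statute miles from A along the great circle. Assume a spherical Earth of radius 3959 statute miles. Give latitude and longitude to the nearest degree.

Write both endpoints as unit vectors p₁, p₂ with components (cos φ cos λ, cos φ sin λ, sin φ).
The central angle between the endpoints is δ = arccos(p₁·p₂) ≈ 1.755 rad (100.5°). The total great-circle distance is δ·R ≈ 1.755 × 3959 ≈ 6947 mi, so the target fraction is f = 1000/6947 ≈ 0.144.
Interpolate at f ≈ 0.144 with slerp weights a = sin((1−f)δ)/sin δ ≈ 1.015, b = sin(fδ)/sin δ ≈ 0.254.
p = a·p₁ + b·p₂ ≈ (0.068, -0.693, 0.718); φ = arcsin(p_z) ≈ 45.85°, λ = atan2(p_y, p_x) ≈ -84.36°.

≈ 46°N, 84°W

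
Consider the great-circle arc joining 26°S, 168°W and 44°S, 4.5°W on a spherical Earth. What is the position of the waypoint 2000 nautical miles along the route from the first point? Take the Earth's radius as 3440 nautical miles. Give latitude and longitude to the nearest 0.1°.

Write both endpoints as unit vectors p₁, p₂ with components (cos φ cos λ, cos φ sin λ, sin φ).
The central angle between the endpoints is δ = arccos(p₁·p₂) ≈ 1.892 rad (108.4°). The total great-circle distance is δ·R ≈ 1.892 × 3440 ≈ 6507 nmi, so the target fraction is f = 2000/6507 ≈ 0.307.
Interpolate at f ≈ 0.307 with slerp weights a = sin((1−f)δ)/sin δ ≈ 1.018, b = sin(fδ)/sin δ ≈ 0.579.
p = a·p₁ + b·p₂ ≈ (-0.480, -0.223, -0.848); φ = arcsin(p_z) ≈ -58.04°, λ = atan2(p_y, p_x) ≈ -155.09°.

≈ 58.0°S, 155.1°W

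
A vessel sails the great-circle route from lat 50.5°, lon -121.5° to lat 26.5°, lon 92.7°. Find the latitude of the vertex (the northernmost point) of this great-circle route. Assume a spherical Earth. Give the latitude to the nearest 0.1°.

≈ 71.2°

The great circle lies in the plane with unit normal n̂ = (p₁ × p₂)/|p₁ × p₂|.
Here n̂_z ≈ -0.323; the vertex latitude is φ_max = arccos|n̂_z| ≈ 71.2°.
Check via Clairaut: cos φ_max = |cos φ₁| · sin C = cos(50.5°)·sin(30.5°) ≈ 0.323, again giving ≈ 71.2°.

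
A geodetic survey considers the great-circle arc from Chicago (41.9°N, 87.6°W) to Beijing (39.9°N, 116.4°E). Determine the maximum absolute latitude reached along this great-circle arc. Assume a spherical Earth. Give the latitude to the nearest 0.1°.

The great circle lies in the plane with unit normal n̂ = (p₁ × p₂)/|p₁ × p₂|.
Here n̂_z ≈ -0.233; the vertex latitude is φ_max = arccos|n̂_z| ≈ 76.5°.
Check via Clairaut: cos φ_max = |cos φ₁| · sin C = cos(41.9°)·sin(18.3°) ≈ 0.233, again giving ≈ 76.5°.

≈ 76.5°N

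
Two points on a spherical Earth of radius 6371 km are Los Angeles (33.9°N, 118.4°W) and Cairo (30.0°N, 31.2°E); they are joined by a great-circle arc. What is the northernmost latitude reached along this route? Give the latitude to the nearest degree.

The great circle lies in the plane with unit normal n̂ = (p₁ × p₂)/|p₁ × p₂|.
Here n̂_z ≈ +0.387; the vertex latitude is φ_max = arccos|n̂_z| ≈ 67.2°.

≈ 67°N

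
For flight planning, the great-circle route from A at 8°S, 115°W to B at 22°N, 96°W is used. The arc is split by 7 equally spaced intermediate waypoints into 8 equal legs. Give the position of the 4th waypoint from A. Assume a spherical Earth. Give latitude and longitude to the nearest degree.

From cos δ = sin φ₁ sin φ₂ + cos φ₁ cos φ₂ cos Δλ, the central angle is δ ≈ 0.616 rad (35.3°).
Interpolate at f = 4/8 with slerp weights a = sin((1−f)δ)/sin δ ≈ 0.525, b = sin(fδ)/sin δ ≈ 0.525.
p = a·p₁ + b·p₂ ≈ (-0.270, -0.955, 0.124); φ = arcsin(p_z) ≈ 7.10°, λ = atan2(p_y, p_x) ≈ -105.82°.

≈ 7°N, 106°W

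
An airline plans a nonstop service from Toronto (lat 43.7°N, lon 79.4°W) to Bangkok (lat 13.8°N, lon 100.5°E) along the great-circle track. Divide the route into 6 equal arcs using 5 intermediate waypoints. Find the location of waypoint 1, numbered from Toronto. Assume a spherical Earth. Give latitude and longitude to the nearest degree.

Convert each endpoint to a unit vector on the sphere (x = cos φ cos λ, y = cos φ sin λ, z = sin φ).
The central angle between the endpoints is δ = arccos(p₁·p₂) ≈ 2.138 rad (122.5°).
Interpolate at f = 1/6 with slerp weights a = sin((1−f)δ)/sin δ ≈ 1.159, b = sin(fδ)/sin δ ≈ 0.414.
p = a·p₁ + b·p₂ ≈ (0.081, -0.429, 0.900); φ = arcsin(p_z) ≈ 64.12°, λ = atan2(p_y, p_x) ≈ -79.31°.

≈ lat 64°N, lon 79°W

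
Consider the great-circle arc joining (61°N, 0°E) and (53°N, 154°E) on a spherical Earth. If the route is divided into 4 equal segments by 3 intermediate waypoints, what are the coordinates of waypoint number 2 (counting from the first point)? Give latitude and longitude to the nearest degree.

Write both endpoints as unit vectors p₁, p₂ with components (cos φ cos λ, cos φ sin λ, sin φ).
The central angle between the endpoints is δ = arccos(p₁·p₂) ≈ 1.119 rad (64.1°).
Interpolate at f = 2/4 with slerp weights a = sin((1−f)δ)/sin δ ≈ 0.590, b = sin(fδ)/sin δ ≈ 0.590.
p = a·p₁ + b·p₂ ≈ (-0.033, 0.156, 0.987); φ = arcsin(p_z) ≈ 80.84°, λ = atan2(p_y, p_x) ≈ 102.00°.

≈ (81°N, 102°E)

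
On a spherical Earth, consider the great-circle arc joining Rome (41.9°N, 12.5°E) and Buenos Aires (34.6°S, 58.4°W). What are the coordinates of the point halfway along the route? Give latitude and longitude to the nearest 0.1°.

The haversine formula gives a central angle δ ≈ 1.751 rad (100.3°) between the endpoints.
Interpolate at f = 1/2 with slerp weights a = sin((1−f)δ)/sin δ ≈ 0.780, b = sin(fδ)/sin δ ≈ 0.780.
p = a·p₁ + b·p₂ ≈ (0.904, -0.421, 0.078); φ = arcsin(p_z) ≈ 4.47°, λ = atan2(p_y, p_x) ≈ -25.00°.

≈ 4.5°N, 25.0°W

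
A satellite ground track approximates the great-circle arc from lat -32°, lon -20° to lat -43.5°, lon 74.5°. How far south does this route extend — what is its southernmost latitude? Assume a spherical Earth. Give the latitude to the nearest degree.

≈ -50°

The great circle lies in the plane with unit normal n̂ = (p₁ × p₂)/|p₁ × p₂|.
Here n̂_z ≈ +0.646; the vertex latitude is φ_max = arccos|n̂_z| ≈ 49.7°.
Check via Clairaut: cos φ_max = |cos φ₁| · sin C = cos(32.0°)·sin(130.3°) ≈ 0.646, again giving ≈ 49.7°.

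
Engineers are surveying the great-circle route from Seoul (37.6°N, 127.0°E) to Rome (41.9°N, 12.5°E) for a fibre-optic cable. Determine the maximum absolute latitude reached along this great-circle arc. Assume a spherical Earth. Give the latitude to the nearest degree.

The great circle lies in the plane with unit normal n̂ = (p₁ × p₂)/|p₁ × p₂|.
Here n̂_z ≈ -0.544; the vertex latitude is φ_max = arccos|n̂_z| ≈ 57.1°.
Check via Clairaut: cos φ_max = |cos φ₁| · sin C = cos(37.6°)·sin(43.4°) ≈ 0.544, again giving ≈ 57.1°.

≈ 57°N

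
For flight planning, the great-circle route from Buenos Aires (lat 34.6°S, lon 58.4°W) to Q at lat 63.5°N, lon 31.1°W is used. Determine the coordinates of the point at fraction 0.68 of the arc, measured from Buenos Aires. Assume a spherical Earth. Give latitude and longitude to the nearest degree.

≈ lat 33°N, lon 45°W

Convert each endpoint to a unit vector on the sphere (x = cos φ cos λ, y = cos φ sin λ, z = sin φ).
The central angle between the endpoints is δ = arccos(p₁·p₂) ≈ 1.754 rad (100.5°).
Interpolate at f = 0.68 with slerp weights a = sin((1−f)δ)/sin δ ≈ 0.541, b = sin(fδ)/sin δ ≈ 0.945.
p = a·p₁ + b·p₂ ≈ (0.594, -0.597, 0.538); φ = arcsin(p_z) ≈ 32.58°, λ = atan2(p_y, p_x) ≈ -45.13°.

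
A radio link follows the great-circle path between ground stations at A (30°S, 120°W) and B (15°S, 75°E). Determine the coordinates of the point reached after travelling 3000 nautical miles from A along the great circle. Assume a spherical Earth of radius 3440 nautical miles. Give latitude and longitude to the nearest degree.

≈ (71°S, 173°W)

Write both endpoints as unit vectors p₁, p₂ with components (cos φ cos λ, cos φ sin λ, sin φ).
The central angle between the endpoints is δ = arccos(p₁·p₂) ≈ 2.317 rad (132.7°). The total great-circle distance is δ·R ≈ 2.317 × 3440 ≈ 7969 nmi, so the target fraction is f = 3000/7969 ≈ 0.376.
Interpolate at f ≈ 0.376 with slerp weights a = sin((1−f)δ)/sin δ ≈ 1.351, b = sin(fδ)/sin δ ≈ 1.042.
p = a·p₁ + b·p₂ ≈ (-0.324, -0.040, -0.945); φ = arcsin(p_z) ≈ -70.93°, λ = atan2(p_y, p_x) ≈ -172.90°.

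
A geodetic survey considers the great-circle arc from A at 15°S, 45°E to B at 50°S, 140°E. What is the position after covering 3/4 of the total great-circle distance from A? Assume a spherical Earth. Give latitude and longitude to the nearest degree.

≈ 50°S, 108°E

Write both endpoints as unit vectors p₁, p₂ with components (cos φ cos λ, cos φ sin λ, sin φ).
The central angle between the endpoints is δ = arccos(p₁·p₂) ≈ 1.426 rad (81.7°).
Interpolate at f = 3/4 with slerp weights a = sin((1−f)δ)/sin δ ≈ 0.353, b = sin(fδ)/sin δ ≈ 0.886.
p = a·p₁ + b·p₂ ≈ (-0.195, 0.607, -0.770); φ = arcsin(p_z) ≈ -50.37°, λ = atan2(p_y, p_x) ≈ 107.85°.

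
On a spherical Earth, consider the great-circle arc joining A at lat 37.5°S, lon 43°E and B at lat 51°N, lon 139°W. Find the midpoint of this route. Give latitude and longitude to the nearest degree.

Convert each endpoint to a unit vector on the sphere (x = cos φ cos λ, y = cos φ sin λ, z = sin φ).
The central angle between the endpoints is δ = arccos(p₁·p₂) ≈ 2.905 rad (166.4°).
Interpolate at f = 1/2 with slerp weights a = sin((1−f)δ)/sin δ ≈ 4.231, b = sin(fδ)/sin δ ≈ 4.231.
p = a·p₁ + b·p₂ ≈ (0.445, 0.542, 0.712); φ = arcsin(p_z) ≈ 45.43°, λ = atan2(p_y, p_x) ≈ 50.61°.

≈ lat 45°N, lon 51°E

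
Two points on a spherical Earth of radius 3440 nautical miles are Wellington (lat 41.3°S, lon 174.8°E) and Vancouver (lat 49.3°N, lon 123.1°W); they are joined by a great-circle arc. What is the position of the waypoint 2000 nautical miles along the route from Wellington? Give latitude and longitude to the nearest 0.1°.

The haversine formula gives a central angle δ ≈ 1.845 rad (105.7°) between the endpoints. The total great-circle distance is δ·R ≈ 1.845 × 3440 ≈ 6348 nmi, so the target fraction is f = 2000/6348 ≈ 0.315.
Interpolate at f ≈ 0.315 with slerp weights a = sin((1−f)δ)/sin δ ≈ 0.990, b = sin(fδ)/sin δ ≈ 0.571.
p = a·p₁ + b·p₂ ≈ (-0.944, -0.244, -0.221); φ = arcsin(p_z) ≈ -12.77°, λ = atan2(p_y, p_x) ≈ -165.50°.

≈ lat 12.8°S, lon 165.5°W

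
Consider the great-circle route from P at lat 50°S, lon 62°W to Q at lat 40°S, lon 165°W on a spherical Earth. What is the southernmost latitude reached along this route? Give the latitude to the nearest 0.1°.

The great circle lies in the plane with unit normal n̂ = (p₁ × p₂)/|p₁ × p₂|.
Here n̂_z ≈ -0.519; the vertex latitude is φ_max = arccos|n̂_z| ≈ 58.7°.
Check via Clairaut: cos φ_max = |cos φ₁| · sin C = cos(50.0°)·sin(126.1°) ≈ 0.519, again giving ≈ 58.7°.

≈ 58.7°S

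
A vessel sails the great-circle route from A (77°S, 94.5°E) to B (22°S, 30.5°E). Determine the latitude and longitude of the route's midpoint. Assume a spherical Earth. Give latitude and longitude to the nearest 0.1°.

Write both endpoints as unit vectors p₁, p₂ with components (cos φ cos λ, cos φ sin λ, sin φ).
The central angle between the endpoints is δ = arccos(p₁·p₂) ≈ 1.097 rad (62.8°).
Interpolate at f = 1/2 with slerp weights a = sin((1−f)δ)/sin δ ≈ 0.586, b = sin(fδ)/sin δ ≈ 0.586.
p = a·p₁ + b·p₂ ≈ (0.458, 0.407, -0.790); φ = arcsin(p_z) ≈ -52.22°, λ = atan2(p_y, p_x) ≈ 41.65°.

≈ (52.2°S, 41.7°E)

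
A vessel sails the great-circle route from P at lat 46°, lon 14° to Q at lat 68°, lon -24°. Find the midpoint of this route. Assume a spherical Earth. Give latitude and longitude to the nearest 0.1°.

≈ lat 58.3°, lon 0.9°

The haversine formula gives a central angle δ ≈ 0.511 rad (29.3°) between the endpoints.
Interpolate at f = 1/2 with slerp weights a = sin((1−f)δ)/sin δ ≈ 0.517, b = sin(fδ)/sin δ ≈ 0.517.
p = a·p₁ + b·p₂ ≈ (0.525, 0.008, 0.851); φ = arcsin(p_z) ≈ 58.31°, λ = atan2(p_y, p_x) ≈ 0.88°.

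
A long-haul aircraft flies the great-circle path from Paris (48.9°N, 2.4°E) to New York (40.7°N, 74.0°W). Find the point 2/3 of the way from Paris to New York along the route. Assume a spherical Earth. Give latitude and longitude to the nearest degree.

Convert each endpoint to a unit vector on the sphere (x = cos φ cos λ, y = cos φ sin λ, z = sin φ).
The central angle between the endpoints is δ = arccos(p₁·p₂) ≈ 0.917 rad (52.5°).
Interpolate at f = 2/3 with slerp weights a = sin((1−f)δ)/sin δ ≈ 0.379, b = sin(fδ)/sin δ ≈ 0.723.
p = a·p₁ + b·p₂ ≈ (0.400, -0.516, 0.757); φ = arcsin(p_z) ≈ 49.21°, λ = atan2(p_y, p_x) ≈ -52.24°.

≈ 49°N, 52°W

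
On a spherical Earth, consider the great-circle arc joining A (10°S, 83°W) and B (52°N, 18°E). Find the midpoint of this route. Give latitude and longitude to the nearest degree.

≈ (30°N, 48°W)

Convert each endpoint to a unit vector on the sphere (x = cos φ cos λ, y = cos φ sin λ, z = sin φ).
The central angle between the endpoints is δ = arccos(p₁·p₂) ≈ 1.826 rad (104.6°).
Interpolate at f = 1/2 with slerp weights a = sin((1−f)δ)/sin δ ≈ 0.818, b = sin(fδ)/sin δ ≈ 0.818.
p = a·p₁ + b·p₂ ≈ (0.577, -0.644, 0.502); φ = arcsin(p_z) ≈ 30.16°, λ = atan2(p_y, p_x) ≈ -48.13°.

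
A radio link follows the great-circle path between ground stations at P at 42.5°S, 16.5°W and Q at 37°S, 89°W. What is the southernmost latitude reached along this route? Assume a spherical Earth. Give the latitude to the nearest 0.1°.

The great circle lies in the plane with unit normal n̂ = (p₁ × p₂)/|p₁ × p₂|.
Here n̂_z ≈ -0.692; the vertex latitude is φ_max = arccos|n̂_z| ≈ 46.2°.

≈ 46.2°S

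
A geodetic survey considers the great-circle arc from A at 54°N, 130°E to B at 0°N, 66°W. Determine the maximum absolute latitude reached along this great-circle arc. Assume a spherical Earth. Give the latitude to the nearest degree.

The great circle lies in the plane with unit normal n̂ = (p₁ × p₂)/|p₁ × p₂|.
Here n̂_z ≈ +0.196; the vertex latitude is φ_max = arccos|n̂_z| ≈ 78.7°.
Check via Clairaut: cos φ_max = |cos φ₁| · sin C = cos(54.0°)·sin(19.5°) ≈ 0.196, again giving ≈ 78.7°.

≈ 79°N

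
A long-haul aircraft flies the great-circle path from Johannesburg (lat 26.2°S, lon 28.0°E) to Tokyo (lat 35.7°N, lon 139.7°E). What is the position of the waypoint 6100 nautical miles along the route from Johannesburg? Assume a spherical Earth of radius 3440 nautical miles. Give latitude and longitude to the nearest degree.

Write both endpoints as unit vectors p₁, p₂ with components (cos φ cos λ, cos φ sin λ, sin φ).
The central angle between the endpoints is δ = arccos(p₁·p₂) ≈ 2.126 rad (121.8°). The total great-circle distance is δ·R ≈ 2.126 × 3440 ≈ 7313 nmi, so the target fraction is f = 6100/7313 ≈ 0.834.
Interpolate at f ≈ 0.834 with slerp weights a = sin((1−f)δ)/sin δ ≈ 0.406, b = sin(fδ)/sin δ ≈ 1.153.
p = a·p₁ + b·p₂ ≈ (-0.392, 0.777, 0.493); φ = arcsin(p_z) ≈ 29.55°, λ = atan2(p_y, p_x) ≈ 116.78°.

≈ lat 30°N, lon 117°E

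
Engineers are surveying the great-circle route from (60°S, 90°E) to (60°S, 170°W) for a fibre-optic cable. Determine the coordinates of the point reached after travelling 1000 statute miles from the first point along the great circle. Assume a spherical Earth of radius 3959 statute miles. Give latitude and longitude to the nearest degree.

Convert each endpoint to a unit vector on the sphere (x = cos φ cos λ, y = cos φ sin λ, z = sin φ).
The central angle between the endpoints is δ = arccos(p₁·p₂) ≈ 0.786 rad (45.0°). The total great-circle distance is δ·R ≈ 0.786 × 3959 ≈ 3112 mi, so the target fraction is f = 1000/3112 ≈ 0.321.
Interpolate at f ≈ 0.321 with slerp weights a = sin((1−f)δ)/sin δ ≈ 0.719, b = sin(fδ)/sin δ ≈ 0.353.
p = a·p₁ + b·p₂ ≈ (-0.174, 0.329, -0.928); φ = arcsin(p_z) ≈ -68.17°, λ = atan2(p_y, p_x) ≈ 117.88°.

≈ (68°S, 118°E)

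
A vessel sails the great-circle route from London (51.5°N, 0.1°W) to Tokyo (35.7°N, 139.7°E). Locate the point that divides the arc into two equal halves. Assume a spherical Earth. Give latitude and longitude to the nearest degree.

≈ 69°N, 90°E

From cos δ = sin φ₁ sin φ₂ + cos φ₁ cos φ₂ cos Δλ, the central angle is δ ≈ 1.500 rad (86.0°).
Interpolate at f = 1/2 with slerp weights a = sin((1−f)δ)/sin δ ≈ 0.683, b = sin(fδ)/sin δ ≈ 0.683.
p = a·p₁ + b·p₂ ≈ (0.002, 0.358, 0.934); φ = arcsin(p_z) ≈ 69.01°, λ = atan2(p_y, p_x) ≈ 89.65°.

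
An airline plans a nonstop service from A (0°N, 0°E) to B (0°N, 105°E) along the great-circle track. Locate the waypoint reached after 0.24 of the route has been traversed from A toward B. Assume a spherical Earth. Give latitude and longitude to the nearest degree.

From cos δ = sin φ₁ sin φ₂ + cos φ₁ cos φ₂ cos Δλ, the central angle is δ ≈ 1.833 rad (105.0°).
Interpolate at f = 0.24 with slerp weights a = sin((1−f)δ)/sin δ ≈ 1.019, b = sin(fδ)/sin δ ≈ 0.441.
p = a·p₁ + b·p₂ ≈ (0.905, 0.426, 0.000); φ = arcsin(p_z) ≈ 0.00°, λ = atan2(p_y, p_x) ≈ 25.20°.

≈ (0°N, 25°E)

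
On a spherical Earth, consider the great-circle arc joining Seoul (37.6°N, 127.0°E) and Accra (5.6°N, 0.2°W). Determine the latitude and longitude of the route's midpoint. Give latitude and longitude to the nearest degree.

From cos δ = sin φ₁ sin φ₂ + cos φ₁ cos φ₂ cos Δλ, the central angle is δ ≈ 2.001 rad (114.7°).
Interpolate at f = 1/2 with slerp weights a = sin((1−f)δ)/sin δ ≈ 0.926, b = sin(fδ)/sin δ ≈ 0.926.
p = a·p₁ + b·p₂ ≈ (0.480, 0.583, 0.656); φ = arcsin(p_z) ≈ 40.96°, λ = atan2(p_y, p_x) ≈ 50.52°.

≈ (41°N, 51°E)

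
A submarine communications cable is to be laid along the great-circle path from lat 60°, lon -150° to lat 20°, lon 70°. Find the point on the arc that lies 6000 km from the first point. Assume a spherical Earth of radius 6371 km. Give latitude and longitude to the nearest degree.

≈ lat 56°, lon 92°

Convert each endpoint to a unit vector on the sphere (x = cos φ cos λ, y = cos φ sin λ, z = sin φ).
The central angle between the endpoints is δ = arccos(p₁·p₂) ≈ 1.635 rad (93.7°). The total great-circle distance is δ·R ≈ 1.635 × 6371 ≈ 10414 km, so the target fraction is f = 6000/10414 ≈ 0.576.
Interpolate at f ≈ 0.576 with slerp weights a = sin((1−f)δ)/sin δ ≈ 0.640, b = sin(fδ)/sin δ ≈ 0.810.
p = a·p₁ + b·p₂ ≈ (-0.017, 0.555, 0.831); φ = arcsin(p_z) ≈ 56.24°, λ = atan2(p_y, p_x) ≈ 91.72°.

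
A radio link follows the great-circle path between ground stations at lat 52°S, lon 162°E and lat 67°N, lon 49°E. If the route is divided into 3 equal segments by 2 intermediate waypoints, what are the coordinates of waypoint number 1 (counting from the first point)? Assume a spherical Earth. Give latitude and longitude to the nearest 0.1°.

From cos δ = sin φ₁ sin φ₂ + cos φ₁ cos φ₂ cos Δλ, the central angle is δ ≈ 2.531 rad (145.0°).
Interpolate at f = 1/3 with slerp weights a = sin((1−f)δ)/sin δ ≈ 1.733, b = sin(fδ)/sin δ ≈ 1.303.
p = a·p₁ + b·p₂ ≈ (-0.680, 0.714, -0.166); φ = arcsin(p_z) ≈ -9.53°, λ = atan2(p_y, p_x) ≈ 133.62°.

≈ lat 9.5°S, lon 133.6°E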